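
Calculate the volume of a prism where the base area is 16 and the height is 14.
Volume = base area * height
Volume = 16 * 14
Volume = 224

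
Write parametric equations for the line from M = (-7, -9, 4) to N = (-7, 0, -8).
Direction vector d = N - M = (0, 9, -12)
x = -7, y = -9 + 9t, z = 4 - 12t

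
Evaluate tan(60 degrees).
tan(60 degrees) = sqrt(3)
Decimal approximation: 1.7321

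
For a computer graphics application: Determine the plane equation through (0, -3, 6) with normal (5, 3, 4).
d = n·P = (5)(0) + (3)(-3) + (4)(6) = 15
Plane: 5x + 3y + 4z = 15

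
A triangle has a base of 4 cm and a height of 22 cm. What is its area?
Area = (1/2) * base * height
Area = (1/2) * 4 * 22
Area = 44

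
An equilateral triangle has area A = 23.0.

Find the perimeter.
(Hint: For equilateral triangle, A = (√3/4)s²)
A = (√3/4)s²  →  s² = 4A/√3 = 4·23.0/√3 = 53.1162
s = 7.28809
Perimeter = 3s = 21.86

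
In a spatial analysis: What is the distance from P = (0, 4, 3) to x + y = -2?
d = |1(0) + 1(4) + 0(3) - (-2)| / √(1² + 1² + 0²) = 6/√2 = 4.243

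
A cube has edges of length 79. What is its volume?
Volume = s³
Volume = 79³
Volume = 493039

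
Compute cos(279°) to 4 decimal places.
cos(279 degrees) = 0.1564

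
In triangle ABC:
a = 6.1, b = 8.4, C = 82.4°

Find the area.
Using A = ½ab·sin(C):
A = ½·6.1·8.4·sin(82.4°) = ½·51.24·0.991216 = 25.39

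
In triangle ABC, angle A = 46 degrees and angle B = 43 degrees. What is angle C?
Sum of angles in a triangle = 180 degrees
Third angle = 180 - 46 - 43
Third angle = 91 degrees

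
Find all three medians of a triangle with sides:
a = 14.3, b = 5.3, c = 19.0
Using m_x = ½√(2y² + 2z² - x²):
m_a = ½√(2·5.3² + 2·19.0² - 14.3²) = ½√573.69 = 11.98
m_b = ½√(2·14.3² + 2·19.0² - 5.3²) = ½√1102.89 = 16.6
m_c = ½√(2·14.3² + 2·5.3² - 19.0²) = ½√104.16 = 5.103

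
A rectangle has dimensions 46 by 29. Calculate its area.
Area = length * width
Area = 46 * 29
Area = 1334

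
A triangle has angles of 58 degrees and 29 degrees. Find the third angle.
Sum of angles in a triangle = 180 degrees
Third angle = 180 - 58 - 29
Third angle = 93 degrees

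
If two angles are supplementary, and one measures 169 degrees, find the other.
Supplementary angles sum to 180 degrees.
Other angle = 180 - 169
Other angle = 11 degrees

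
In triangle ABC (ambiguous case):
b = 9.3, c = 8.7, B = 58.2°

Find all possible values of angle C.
sin(C)/c = sin(B)/b  →  sin(C) = c·sin(B)/b = 8.7·sin(58.2°)/9.3 = 0.795061
C₁ = arcsin(0.795061) = 52.66°,  C₂ = 180° - C₁ = 127.34°
Check C₂: A = 180° - 58.2° - 127.34° = -5.54° ≤ 0, rejected
C = 52.66° (one solution)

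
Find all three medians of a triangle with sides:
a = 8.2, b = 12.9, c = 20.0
Using m_x = ½√(2y² + 2z² - x²):
m_a = ½√(2·12.9² + 2·20.0² - 8.2²) = ½√1065.58 = 16.32
m_b = ½√(2·8.2² + 2·20.0² - 12.9²) = ½√768.07 = 13.86
m_c = ½√(2·8.2² + 2·12.9² - 20.0²) = ½√67.3 = 4.102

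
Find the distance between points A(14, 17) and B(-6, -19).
Using the distance formula: d = sqrt((x₂-x₁)² + (y₂-y₁)²)
dx = (-6) - 14 = -20
dy = (-19) - 17 = -36
d = sqrt((-20)² + (-36)²) = sqrt(400 + 1296) = sqrt(1696) = 41.18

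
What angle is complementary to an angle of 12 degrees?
Complementary angles sum to 90 degrees.
Other angle = 90 - 12
Other angle = 78 degrees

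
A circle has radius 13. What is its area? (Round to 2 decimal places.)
Area = pi * r²
Area = pi * 13²
Area = pi * 169
Area = 530.93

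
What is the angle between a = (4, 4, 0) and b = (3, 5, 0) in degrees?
a·b = 32, |a|² = 32, |b|² = 34
cos θ = 32/√1088 ≈ 0.9701
θ ≈ 14.04°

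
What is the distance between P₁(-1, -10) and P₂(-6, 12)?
Using the distance formula: d = sqrt((x₂-x₁)² + (y₂-y₁)²)
dx = (-6) - (-1) = -5
dy = 12 - (-10) = 22
d = sqrt((-5)² + 22²) = sqrt(25 + 484) = sqrt(509) = 22.56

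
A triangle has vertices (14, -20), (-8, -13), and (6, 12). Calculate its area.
Using the coordinate formula: Area = (1/2)|x₁(y₂-y₃) + x₂(y₃-y₁) + x₃(y₁-y₂)|
Area = (1/2)|14((-13)-12) + (-8)(12-(-20)) + 6((-20)-(-13))|
Area = (1/2)|14*(-25) + (-8)*32 + 6*(-7)|
Area = (1/2)|(-350) + (-256) + (-42)|
Area = (1/2)*648 = 324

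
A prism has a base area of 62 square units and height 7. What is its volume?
Volume = base area * height
Volume = 62 * 7
Volume = 434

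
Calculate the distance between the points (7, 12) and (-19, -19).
Using the distance formula: d = sqrt((x₂-x₁)² + (y₂-y₁)²)
dx = (-19) - 7 = -26
dy = (-19) - 12 = -31
d = sqrt((-26)² + (-31)²) = sqrt(676 + 961) = sqrt(1637) = 40.46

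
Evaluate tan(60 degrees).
tan(60 degrees) = sqrt(3)
Decimal approximation: 1.7321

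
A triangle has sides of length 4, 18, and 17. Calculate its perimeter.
Perimeter = sum of all sides
Perimeter = 4 + 18 + 17
Perimeter = 39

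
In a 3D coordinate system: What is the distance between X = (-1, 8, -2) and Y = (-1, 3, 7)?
d = √[(0)² + (-5)² + (9)²] = √106 = 10.3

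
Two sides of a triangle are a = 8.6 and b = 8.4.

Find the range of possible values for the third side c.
By the triangle inequality: |a - b| < c < a + b
|8.6 - 8.4| < c < 8.6 + 8.4
0.2 < c < 17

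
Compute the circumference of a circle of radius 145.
Circumference = 2 * pi * r
Circumference = 2 * pi * 145
Circumference = 911.06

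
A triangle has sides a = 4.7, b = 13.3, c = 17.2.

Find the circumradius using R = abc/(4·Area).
s = (a+b+c)/2 = 17.6
Area = √(s(s-a)(s-b)(s-c)) = √(17.6·12.9·4.3·0.4) = 19.7613
R = abc/(4·Area) = (4.7·13.3·17.2)/(4·19.7613) = 1075.172/79.0452 = 13.6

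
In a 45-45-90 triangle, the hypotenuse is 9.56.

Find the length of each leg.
In a 45-45-90 triangle, hypotenuse = leg·√2  →  leg = hypotenuse/√2
leg = 9.56/√2 = 6.76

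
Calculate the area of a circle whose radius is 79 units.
Area = pi * r²
Area = pi * 79²
Area = pi * 6241
Area = 19606.68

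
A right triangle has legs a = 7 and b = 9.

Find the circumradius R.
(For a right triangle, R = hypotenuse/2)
Hypotenuse c = √(7² + 9²) = √130 = 11.4018
R = c/2 = 5.701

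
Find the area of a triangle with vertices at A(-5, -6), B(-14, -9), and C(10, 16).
Using the coordinate formula: Area = (1/2)|x₁(y₂-y₃) + x₂(y₃-y₁) + x₃(y₁-y₂)|
Area = (1/2)|(-5)((-9)-16) + (-14)(16-(-6)) + 10((-6)-(-9))|
Area = (1/2)|(-5)*(-25) + (-14)*22 + 10*3|
Area = (1/2)|125 + (-308) + 30|
Area = (1/2)*153 = 76.50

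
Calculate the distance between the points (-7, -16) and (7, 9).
Using the distance formula: d = sqrt((x₂-x₁)² + (y₂-y₁)²)
dx = 7 - (-7) = 14
dy = 9 - (-16) = 25
d = sqrt(14² + 25²) = sqrt(196 + 625) = sqrt(821) = 28.65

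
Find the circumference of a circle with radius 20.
Circumference = 2 * pi * r
Circumference = 2 * pi * 20
Circumference = 125.66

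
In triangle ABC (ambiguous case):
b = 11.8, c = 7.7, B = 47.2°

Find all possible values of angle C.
sin(C)/c = sin(B)/b  →  sin(C) = c·sin(B)/b = 7.7·sin(47.2°)/11.8 = 0.478790
C₁ = arcsin(0.478790) = 28.61°,  C₂ = 180° - C₁ = 151.39°
Check C₂: A = 180° - 47.2° - 151.39° = -18.59° ≤ 0, rejected
C = 28.61° (one solution)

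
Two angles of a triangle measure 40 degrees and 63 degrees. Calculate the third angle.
Sum of angles in a triangle = 180 degrees
Third angle = 180 - 40 - 63
Third angle = 77 degrees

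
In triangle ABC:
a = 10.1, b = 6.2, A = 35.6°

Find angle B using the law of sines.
sin(B)/b = sin(A)/a
sin(B) = b·sin(A)/a = 6.2·sin(35.6°)/10.1 = 0.357343
B = arcsin(0.357343) = 20.94°  (b ≤ a, so B ≤ A and the acute solution is unique)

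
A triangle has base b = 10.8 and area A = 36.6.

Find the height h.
A = ½bh  →  h = 2A/b
h = 2·36.6/10.8 = 6.778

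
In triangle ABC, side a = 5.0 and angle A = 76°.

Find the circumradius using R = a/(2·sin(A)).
R = a/(2·sin(A)) = 5.0/(2·sin(76°))
R = 5.0/(2·0.970296) = 5.0/1.940591 = 2.577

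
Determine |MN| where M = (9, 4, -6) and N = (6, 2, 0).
d = √[(-3)² + (-2)² + (6)²] = √49 = 7.0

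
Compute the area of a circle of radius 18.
Area = pi * r²
Area = pi * 18²
Area = pi * 324
Area = 1017.88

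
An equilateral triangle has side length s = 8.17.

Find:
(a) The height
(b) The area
(a) Height h = s·√3/2 = 8.17·√3/2 = 7.075
(b) Area = (√3/4)·s² = (√3/4)·8.17² = (√3/4)·66.7489 = 28.9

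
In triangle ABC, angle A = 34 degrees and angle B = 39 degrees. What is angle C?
Sum of angles in a triangle = 180 degrees
Third angle = 180 - 34 - 39
Third angle = 107 degrees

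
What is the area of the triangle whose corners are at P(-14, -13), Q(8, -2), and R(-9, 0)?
Using the coordinate formula: Area = (1/2)|x₁(y₂-y₃) + x₂(y₃-y₁) + x₃(y₁-y₂)|
Area = (1/2)|(-14)((-2)-0) + 8(0-(-13)) + (-9)((-13)-(-2))|
Area = (1/2)|(-14)*(-2) + 8*13 + (-9)*(-11)|
Area = (1/2)|28 + 104 + 99|
Area = (1/2)*231 = 115.50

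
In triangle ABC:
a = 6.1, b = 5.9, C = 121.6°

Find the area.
Using A = ½ab·sin(C):
A = ½·6.1·5.9·sin(121.6°) = ½·35.99·0.851727 = 15.33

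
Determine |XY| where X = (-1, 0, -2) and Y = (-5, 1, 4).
d = √[(-4)² + (1)² + (6)²] = √53 = 7.28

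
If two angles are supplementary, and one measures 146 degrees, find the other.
Supplementary angles sum to 180 degrees.
Other angle = 180 - 146
Other angle = 34 degrees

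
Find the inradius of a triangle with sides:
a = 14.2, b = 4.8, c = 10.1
s = (a+b+c)/2 = (14.2+4.8+10.1)/2 = 14.55
Area = √(s(s-a)(s-b)(s-c)) = √(14.55·0.35·9.75·4.45) = 14.8644
r = Area/s = 14.8644/14.55 = 1.022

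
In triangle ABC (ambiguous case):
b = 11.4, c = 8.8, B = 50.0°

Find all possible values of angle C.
sin(C)/c = sin(B)/b  →  sin(C) = c·sin(B)/b = 8.8·sin(50.0°)/11.4 = 0.591333
C₁ = arcsin(0.591333) = 36.25°,  C₂ = 180° - C₁ = 143.75°
Check C₂: A = 180° - 50.0° - 143.75° = -13.75° ≤ 0, rejected
C = 36.25° (one solution)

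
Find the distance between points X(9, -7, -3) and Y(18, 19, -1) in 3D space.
d = √[(9)² + (26)² + (2)²] = √761 = 27.59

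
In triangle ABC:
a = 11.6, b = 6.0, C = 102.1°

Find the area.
Using A = ½ab·sin(C):
A = ½·11.6·6.0·sin(102.1°) = ½·69.6·0.977783 = 34.03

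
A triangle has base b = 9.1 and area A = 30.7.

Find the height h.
A = ½bh  →  h = 2A/b
h = 2·30.7/9.1 = 6.747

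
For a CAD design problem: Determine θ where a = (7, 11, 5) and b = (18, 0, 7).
a·b = 161, |a|² = 195, |b|² = 373
cos θ = 161/√72735 ≈ 0.597
θ ≈ 53.35°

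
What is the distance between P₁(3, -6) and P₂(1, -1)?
Using the distance formula: d = sqrt((x₂-x₁)² + (y₂-y₁)²)
dx = 1 - 3 = -2
dy = (-1) - (-6) = 5
d = sqrt((-2)² + 5²) = sqrt(4 + 25) = sqrt(29) = 5.39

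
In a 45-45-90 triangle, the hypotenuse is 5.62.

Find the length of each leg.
In a 45-45-90 triangle, hypotenuse = leg·√2  →  leg = hypotenuse/√2
leg = 5.62/√2 = 3.974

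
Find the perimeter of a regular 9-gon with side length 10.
Perimeter = number of sides * side length
Perimeter = 9 * 10
Perimeter = 90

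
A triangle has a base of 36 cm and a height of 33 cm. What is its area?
Area = (1/2) * base * height
Area = (1/2) * 36 * 33
Area = 594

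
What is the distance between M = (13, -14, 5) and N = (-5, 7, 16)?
d = √[(-18)² + (21)² + (11)²] = √886 = 29.77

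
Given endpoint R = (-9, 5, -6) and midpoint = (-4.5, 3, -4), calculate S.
S = (2×(-4.5) - (-9), 2×3 - 5, 2×(-4) - (-6)) = (0, 1, -2)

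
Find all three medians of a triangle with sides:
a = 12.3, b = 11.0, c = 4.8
Using m_x = ½√(2y² + 2z² - x²):
m_a = ½√(2·11.0² + 2·4.8² - 12.3²) = ½√136.79 = 5.848
m_b = ½√(2·12.3² + 2·4.8² - 11.0²) = ½√227.66 = 7.544
m_c = ½√(2·12.3² + 2·11.0² - 4.8²) = ½√521.54 = 11.42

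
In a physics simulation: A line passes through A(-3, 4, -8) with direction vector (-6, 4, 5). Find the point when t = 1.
P(1) = (-3 + (-6)(1), 4 + 4(1), -8 + 5(1)) = (-9, 8, -3)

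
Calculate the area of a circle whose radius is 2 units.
Area = pi * r²
Area = pi * 2²
Area = pi * 4
Area = 12.57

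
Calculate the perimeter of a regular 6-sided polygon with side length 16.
Perimeter = number of sides * side length
Perimeter = 6 * 16
Perimeter = 96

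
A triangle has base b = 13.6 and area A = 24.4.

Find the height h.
A = ½bh  →  h = 2A/b
h = 2·24.4/13.6 = 3.588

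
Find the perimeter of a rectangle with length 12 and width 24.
Perimeter = 2 * (length + width)
Perimeter = 2 * (12 + 24)
Perimeter = 2 * 36
Perimeter = 72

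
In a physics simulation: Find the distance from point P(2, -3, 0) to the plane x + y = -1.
d = |1(2) + 1(-3) + 0(0) - (-1)| / √(1² + 1² + 0²) = 0/√2 = 0.0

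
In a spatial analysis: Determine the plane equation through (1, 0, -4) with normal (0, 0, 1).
d = n·P = (0)(1) + (0)(0) + (1)(-4) = -4
Plane: z = -4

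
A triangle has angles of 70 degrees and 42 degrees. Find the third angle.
Sum of angles in a triangle = 180 degrees
Third angle = 180 - 70 - 42
Third angle = 68 degrees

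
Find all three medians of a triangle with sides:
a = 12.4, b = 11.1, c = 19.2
Using m_x = ½√(2y² + 2z² - x²):
m_a = ½√(2·11.1² + 2·19.2² - 12.4²) = ½√829.94 = 14.4
m_b = ½√(2·12.4² + 2·19.2² - 11.1²) = ½√921.59 = 15.18
m_c = ½√(2·12.4² + 2·11.1² - 19.2²) = ½√185.3 = 6.806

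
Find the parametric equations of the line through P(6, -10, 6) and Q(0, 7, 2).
Direction vector d = Q - P = (-6, 17, -4)
x = 6 - 6t, y = -10 + 17t, z = 6 - 4t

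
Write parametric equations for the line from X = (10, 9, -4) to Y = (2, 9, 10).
Direction vector d = Y - X = (-8, 0, 14)
x = 10 - 8t, y = 9, z = -4 + 14t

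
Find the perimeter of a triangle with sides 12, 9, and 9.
Perimeter = sum of all sides
Perimeter = 12 + 9 + 9
Perimeter = 30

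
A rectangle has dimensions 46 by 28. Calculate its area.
Area = length * width
Area = 46 * 28
Area = 1288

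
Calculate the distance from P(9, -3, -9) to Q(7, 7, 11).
d = √[(-2)² + (10)² + (20)²] = √504 = 22.45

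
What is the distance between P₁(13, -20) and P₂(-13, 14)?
Using the distance formula: d = sqrt((x₂-x₁)² + (y₂-y₁)²)
dx = (-13) - 13 = -26
dy = 14 - (-20) = 34
d = sqrt((-26)² + 34²) = sqrt(676 + 1156) = sqrt(1832) = 42.80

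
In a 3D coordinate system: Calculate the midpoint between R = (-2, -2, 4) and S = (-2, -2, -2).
Midpoint = ((-2-2)/2, (-2-2)/2, (4-2)/2) = (-2, -2, 1)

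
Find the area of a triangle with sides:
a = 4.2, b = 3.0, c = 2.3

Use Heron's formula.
s = (a+b+c)/2 = (4.2+3.0+2.3)/2 = 4.75
A = √(s(s-a)(s-b)(s-c)) = √(4.75·0.55·1.75·2.45)
A = √11.2011 = 3.347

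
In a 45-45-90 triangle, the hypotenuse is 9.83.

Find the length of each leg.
In a 45-45-90 triangle, hypotenuse = leg·√2  →  leg = hypotenuse/√2
leg = 9.83/√2 = 6.951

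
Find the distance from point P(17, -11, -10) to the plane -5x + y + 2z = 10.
d = |(-5)(17) + 1(-11) + 2(-10) - (10)| / √((-5)² + 1² + 2²) = 126/√30 = 23.0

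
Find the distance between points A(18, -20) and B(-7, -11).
Using the distance formula: d = sqrt((x₂-x₁)² + (y₂-y₁)²)
dx = (-7) - 18 = -25
dy = (-11) - (-20) = 9
d = sqrt((-25)² + 9²) = sqrt(625 + 81) = sqrt(706) = 26.57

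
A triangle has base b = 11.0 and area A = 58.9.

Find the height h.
A = ½bh  →  h = 2A/b
h = 2·58.9/11.0 = 10.71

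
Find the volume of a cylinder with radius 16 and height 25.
Volume = pi * r² * h
Volume = pi * 16² * 25
Volume = pi * 256 * 25
Volume = pi * 6400
Volume = 20106.19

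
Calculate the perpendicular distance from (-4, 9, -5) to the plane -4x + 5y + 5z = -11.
d = |(-4)(-4) + 5(9) + 5(-5) - (-11)| / √((-4)² + 5² + 5²) = 47/√66 = 5.785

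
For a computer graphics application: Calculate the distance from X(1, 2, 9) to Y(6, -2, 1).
d = √[(5)² + (-4)² + (-8)²] = √105 = 10.25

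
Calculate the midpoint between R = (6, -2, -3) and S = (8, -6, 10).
Midpoint = ((6+8)/2, (-2-6)/2, (-3+10)/2) = (7, -4, 3.5)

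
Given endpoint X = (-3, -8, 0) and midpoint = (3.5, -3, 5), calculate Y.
Y = (2×3.5 - (-3), 2×(-3) - (-8), 2×5 - 0) = (10, 2, 10)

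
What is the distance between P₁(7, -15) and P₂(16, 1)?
Using the distance formula: d = sqrt((x₂-x₁)² + (y₂-y₁)²)
dx = 16 - 7 = 9
dy = 1 - (-15) = 16
d = sqrt(9² + 16²) = sqrt(81 + 256) = sqrt(337) = 18.36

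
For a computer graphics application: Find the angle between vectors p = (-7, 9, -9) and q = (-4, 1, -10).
p·q = 127, |p|² = 211, |q|² = 117
cos θ = 127/√24687 ≈ 0.8083
θ ≈ 36.07°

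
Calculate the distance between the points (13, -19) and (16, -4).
Using the distance formula: d = sqrt((x₂-x₁)² + (y₂-y₁)²)
dx = 16 - 13 = 3
dy = (-4) - (-19) = 15
d = sqrt(3² + 15²) = sqrt(9 + 225) = sqrt(234) = 15.30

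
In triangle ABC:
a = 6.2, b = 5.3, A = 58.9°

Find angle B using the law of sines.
sin(B)/b = sin(A)/a
sin(B) = b·sin(A)/a = 5.3·sin(58.9°)/6.2 = 0.731970
B = arcsin(0.731970) = 47.05°  (b ≤ a, so B ≤ A and the acute solution is unique)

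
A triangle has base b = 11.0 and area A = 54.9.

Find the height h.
A = ½bh  →  h = 2A/b
h = 2·54.9/11.0 = 9.982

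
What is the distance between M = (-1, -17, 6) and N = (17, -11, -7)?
d = √[(18)² + (6)² + (-13)²] = √529 = 23.0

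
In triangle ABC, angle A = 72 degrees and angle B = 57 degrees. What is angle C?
Sum of angles in a triangle = 180 degrees
Third angle = 180 - 72 - 57
Third angle = 51 degrees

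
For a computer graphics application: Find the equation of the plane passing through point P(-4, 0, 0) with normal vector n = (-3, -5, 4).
d = n·P = (-3)(-4) + (-5)(0) + (4)(0) = 12
Plane: -3x - 5y + 4z = 12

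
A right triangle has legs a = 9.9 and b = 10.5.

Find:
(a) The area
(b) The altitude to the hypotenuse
(a) Area = ½ab = ½·9.9·10.5 = 51.975
(b) Hypotenuse c = √(9.9² + 10.5²) = √208.26 = 14.4312
    Area = ½·c·h_c  →  h_c = 2·Area/c = 2·51.975/14.4312 = 7.203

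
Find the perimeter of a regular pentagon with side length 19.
Perimeter = number of sides * side length
Perimeter = 5 * 19
Perimeter = 95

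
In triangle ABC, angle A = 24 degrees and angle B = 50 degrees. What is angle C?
Sum of angles in a triangle = 180 degrees
Third angle = 180 - 24 - 50
Third angle = 106 degrees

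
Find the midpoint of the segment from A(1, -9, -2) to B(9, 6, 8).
Midpoint = ((1+9)/2, (-9+6)/2, (-2+8)/2) = (5, -1.5, 3)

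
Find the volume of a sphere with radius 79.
Volume = (4/3) * pi * r³
Volume = (4/3) * pi * 79³
Volume = (4/3) * pi * 493039
Volume = 2065236.93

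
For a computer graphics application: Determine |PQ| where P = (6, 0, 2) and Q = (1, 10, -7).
d = √[(-5)² + (10)² + (-9)²] = √206 = 14.35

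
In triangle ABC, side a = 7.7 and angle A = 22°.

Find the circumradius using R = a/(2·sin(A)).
R = a/(2·sin(A)) = 7.7/(2·sin(22°))
R = 7.7/(2·0.374607) = 7.7/0.749213 = 10.28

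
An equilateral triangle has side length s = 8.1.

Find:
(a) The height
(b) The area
(a) Height h = s·√3/2 = 8.1·√3/2 = 7.015
(b) Area = (√3/4)·s² = (√3/4)·8.1² = (√3/4)·65.61 = 28.41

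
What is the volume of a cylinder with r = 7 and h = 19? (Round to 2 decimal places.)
Volume = pi * r² * h
Volume = pi * 7² * 19
Volume = pi * 49 * 19
Volume = pi * 931
Volume = 2924.82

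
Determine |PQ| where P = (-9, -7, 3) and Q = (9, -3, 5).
d = √[(18)² + (4)² + (2)²] = √344 = 18.55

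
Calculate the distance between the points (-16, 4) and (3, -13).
Using the distance formula: d = sqrt((x₂-x₁)² + (y₂-y₁)²)
dx = 3 - (-16) = 19
dy = (-13) - 4 = -17
d = sqrt(19² + (-17)²) = sqrt(361 + 289) = sqrt(650) = 25.50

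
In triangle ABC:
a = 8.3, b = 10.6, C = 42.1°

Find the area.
Using A = ½ab·sin(C):
A = ½·8.3·10.6·sin(42.1°) = ½·87.98·0.670427 = 29.49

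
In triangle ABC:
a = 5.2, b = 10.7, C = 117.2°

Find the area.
Using A = ½ab·sin(C):
A = ½·5.2·10.7·sin(117.2°) = ½·55.64·0.889416 = 24.74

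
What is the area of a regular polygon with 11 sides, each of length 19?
For a regular 11-gon with side length s = 19:
Apothem a = s / (2*tan(pi/11)) = 19 / (2*tan(pi/11)) ≈ 32.35403
Perimeter P = 11 * 19 = 209
Area = (1/2) * P * a = (1/2) * 209 * 32.35403 = 3381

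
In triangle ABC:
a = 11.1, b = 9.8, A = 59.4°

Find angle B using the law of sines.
sin(B)/b = sin(A)/a
sin(B) = b·sin(A)/a = 9.8·sin(59.4°)/11.1 = 0.759934
B = arcsin(0.759934) = 49.46°  (b ≤ a, so B ≤ A and the acute solution is unique)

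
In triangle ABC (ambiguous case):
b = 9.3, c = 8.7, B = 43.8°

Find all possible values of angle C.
sin(C)/c = sin(B)/b  →  sin(C) = c·sin(B)/b = 8.7·sin(43.8°)/9.3 = 0.647489
C₁ = arcsin(0.647489) = 40.35°,  C₂ = 180° - C₁ = 139.65°
Check C₂: A = 180° - 43.8° - 139.65° = -3.45° ≤ 0, rejected
C = 40.35° (one solution)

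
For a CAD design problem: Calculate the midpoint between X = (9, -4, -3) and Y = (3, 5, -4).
Midpoint = ((9+3)/2, (-4+5)/2, (-3-4)/2) = (6, 0.5, -3.5)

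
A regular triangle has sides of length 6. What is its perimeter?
Perimeter = number of sides * side length
Perimeter = 3 * 6
Perimeter = 18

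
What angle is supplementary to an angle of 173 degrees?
Supplementary angles sum to 180 degrees.
Other angle = 180 - 173
Other angle = 7 degrees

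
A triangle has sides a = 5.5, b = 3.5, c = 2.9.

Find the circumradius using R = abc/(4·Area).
s = (a+b+c)/2 = 5.95
Area = √(s(s-a)(s-b)(s-c)) = √(5.95·0.45·2.45·3.05) = 4.47299
R = abc/(4·Area) = (5.5·3.5·2.9)/(4·4.47299) = 55.825/17.89196 = 3.12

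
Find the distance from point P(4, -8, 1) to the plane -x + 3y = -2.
d = |(-1)(4) + 3(-8) + 0(1) - (-2)| / √((-1)² + 3² + 0²) = 26/√10 = 8.222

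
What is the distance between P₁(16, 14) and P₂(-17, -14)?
Using the distance formula: d = sqrt((x₂-x₁)² + (y₂-y₁)²)
dx = (-17) - 16 = -33
dy = (-14) - 14 = -28
d = sqrt((-33)² + (-28)²) = sqrt(1089 + 784) = sqrt(1873) = 43.28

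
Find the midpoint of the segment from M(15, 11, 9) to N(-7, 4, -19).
Midpoint = ((15-7)/2, (11+4)/2, (9-19)/2) = (4, 7.5, -5)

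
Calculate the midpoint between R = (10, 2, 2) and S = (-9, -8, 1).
Midpoint = ((10-9)/2, (2-8)/2, (2+1)/2) = (0.5, -3, 1.5)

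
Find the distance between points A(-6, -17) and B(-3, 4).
Using the distance formula: d = sqrt((x₂-x₁)² + (y₂-y₁)²)
dx = (-3) - (-6) = 3
dy = 4 - (-17) = 21
d = sqrt(3² + 21²) = sqrt(9 + 441) = sqrt(450) = 21.21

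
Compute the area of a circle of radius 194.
Area = pi * r²
Area = pi * 194²
Area = pi * 37636
Area = 118236.98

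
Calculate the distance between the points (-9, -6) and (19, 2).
Using the distance formula: d = sqrt((x₂-x₁)² + (y₂-y₁)²)
dx = 19 - (-9) = 28
dy = 2 - (-6) = 8
d = sqrt(28² + 8²) = sqrt(784 + 64) = sqrt(848) = 29.12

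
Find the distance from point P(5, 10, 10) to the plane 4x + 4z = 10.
d = |4(5) + 0(10) + 4(10) - (10)| / √(4² + 0² + 4²) = 50/√32 = 8.839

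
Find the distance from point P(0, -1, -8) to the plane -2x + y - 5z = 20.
d = |(-2)(0) + 1(-1) + (-5)(-8) - (20)| / √((-2)² + 1² + (-5)²) = 19/√30 = 3.469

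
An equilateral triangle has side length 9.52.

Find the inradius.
For an equilateral triangle, r = s/(2√3) where s is the side.
r = 9.52/(2√3) = 9.52/3.464102 = 2.748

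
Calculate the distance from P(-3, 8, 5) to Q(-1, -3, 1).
d = √[(2)² + (-11)² + (-4)²] = √141 = 11.87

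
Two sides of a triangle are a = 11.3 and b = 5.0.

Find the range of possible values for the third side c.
By the triangle inequality: |a - b| < c < a + b
|11.3 - 5.0| < c < 11.3 + 5.0
6.3 < c < 16.3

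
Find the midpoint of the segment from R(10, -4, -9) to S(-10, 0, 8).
Midpoint = ((10-10)/2, (-4+0)/2, (-9+8)/2) = (0, -2, -0.5)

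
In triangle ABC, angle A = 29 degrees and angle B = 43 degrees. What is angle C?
Sum of angles in a triangle = 180 degrees
Third angle = 180 - 29 - 43
Third angle = 108 degrees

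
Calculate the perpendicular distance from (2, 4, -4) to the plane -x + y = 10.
d = |(-1)(2) + 1(4) + 0(-4) - (10)| / √((-1)² + 1² + 0²) = 8/√2 = 5.657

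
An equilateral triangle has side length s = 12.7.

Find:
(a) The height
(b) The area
(a) Height h = s·√3/2 = 12.7·√3/2 = 11
(b) Area = (√3/4)·s² = (√3/4)·12.7² = (√3/4)·161.29 = 69.84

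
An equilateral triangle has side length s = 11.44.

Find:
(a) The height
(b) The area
(a) Height h = s·√3/2 = 11.44·√3/2 = 9.907
(b) Area = (√3/4)·s² = (√3/4)·11.44² = (√3/4)·130.874 = 56.67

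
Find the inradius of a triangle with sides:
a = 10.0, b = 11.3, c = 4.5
s = (a+b+c)/2 = (10.0+11.3+4.5)/2 = 12.9
Area = √(s(s-a)(s-b)(s-c)) = √(12.9·2.9·1.6·8.4) = 22.423
r = Area/s = 22.423/12.9 = 1.738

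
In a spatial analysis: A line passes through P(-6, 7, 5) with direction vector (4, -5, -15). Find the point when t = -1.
P(-1) = (-6 + 4(-1), 7 + (-5)(-1), 5 + (-15)(-1)) = (-10, 12, 20)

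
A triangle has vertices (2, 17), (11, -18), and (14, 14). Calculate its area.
Using the coordinate formula: Area = (1/2)|x₁(y₂-y₃) + x₂(y₃-y₁) + x₃(y₁-y₂)|
Area = (1/2)|2((-18)-14) + 11(14-17) + 14(17-(-18))|
Area = (1/2)|2*(-32) + 11*(-3) + 14*35|
Area = (1/2)|(-64) + (-33) + 490|
Area = (1/2)*393 = 196.50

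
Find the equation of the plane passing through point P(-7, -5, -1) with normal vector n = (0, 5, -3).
d = n·P = (0)(-7) + (5)(-5) + (-3)(-1) = -22
Plane: 5y - 3z = -22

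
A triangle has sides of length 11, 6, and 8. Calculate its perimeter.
Perimeter = sum of all sides
Perimeter = 11 + 6 + 8
Perimeter = 25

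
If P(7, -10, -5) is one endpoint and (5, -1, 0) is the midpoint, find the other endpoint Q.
Q = (2×5 - 7, 2×(-1) - (-10), 2×0 - (-5)) = (3, 8, 5)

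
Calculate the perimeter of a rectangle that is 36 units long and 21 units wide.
Perimeter = 2 * (length + width)
Perimeter = 2 * (36 + 21)
Perimeter = 2 * 57
Perimeter = 114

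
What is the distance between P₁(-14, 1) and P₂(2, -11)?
Using the distance formula: d = sqrt((x₂-x₁)² + (y₂-y₁)²)
dx = 2 - (-14) = 16
dy = (-11) - 1 = -12
d = sqrt(16² + (-12)²) = sqrt(256 + 144) = sqrt(400) = 20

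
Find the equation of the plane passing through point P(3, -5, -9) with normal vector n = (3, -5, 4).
d = n·P = (3)(3) + (-5)(-5) + (4)(-9) = -2
Plane: 3x - 5y + 4z = -2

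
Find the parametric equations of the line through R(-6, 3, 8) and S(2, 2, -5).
Direction vector d = S - R = (8, -1, -13)
x = -6 + 8t, y = 3 - t, z = 8 - 13t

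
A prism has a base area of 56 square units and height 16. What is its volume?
Volume = base area * height
Volume = 56 * 16
Volume = 896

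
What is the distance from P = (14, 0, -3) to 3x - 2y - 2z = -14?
d = |3(14) + (-2)(0) + (-2)(-3) - (-14)| / √(3² + (-2)² + (-2)²) = 62/√17 = 15.04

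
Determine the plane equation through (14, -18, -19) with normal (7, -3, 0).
d = n·P = (7)(14) + (-3)(-18) + (0)(-19) = 152
Plane: 7x - 3y = 152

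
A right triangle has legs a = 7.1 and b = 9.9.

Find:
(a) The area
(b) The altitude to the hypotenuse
(a) Area = ½ab = ½·7.1·9.9 = 35.145
(b) Hypotenuse c = √(7.1² + 9.9²) = √148.42 = 12.1828
    Area = ½·c·h_c  →  h_c = 2·Area/c = 2·35.145/12.1828 = 5.77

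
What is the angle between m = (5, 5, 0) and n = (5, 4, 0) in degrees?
m·n = 45, |m|² = 50, |n|² = 41
cos θ = 45/√2050 ≈ 0.9939
θ ≈ 6.34°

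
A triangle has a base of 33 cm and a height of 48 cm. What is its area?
Area = (1/2) * base * height
Area = (1/2) * 33 * 48
Area = 792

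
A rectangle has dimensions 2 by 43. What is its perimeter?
Perimeter = 2 * (length + width)
Perimeter = 2 * (2 + 43)
Perimeter = 2 * 45
Perimeter = 90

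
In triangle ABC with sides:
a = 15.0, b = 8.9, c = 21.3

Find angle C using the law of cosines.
cos(C) = (a² + b² - c²)/(2ab)
cos(C) = (15.0² + 8.9² - 21.3²)/(2·15.0·8.9) = -149.48/267 = -0.559850
C = arccos(-0.559850) = 124°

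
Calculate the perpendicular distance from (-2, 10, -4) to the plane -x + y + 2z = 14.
d = |(-1)(-2) + 1(10) + 2(-4) - (14)| / √((-1)² + 1² + 2²) = 10/√6 = 4.082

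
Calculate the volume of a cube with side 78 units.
Volume = s³
Volume = 78³
Volume = 474552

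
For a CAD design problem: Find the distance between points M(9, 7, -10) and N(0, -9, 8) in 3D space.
d = √[(-9)² + (-16)² + (18)²] = √661 = 25.71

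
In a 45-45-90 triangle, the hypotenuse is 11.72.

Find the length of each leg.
In a 45-45-90 triangle, hypotenuse = leg·√2  →  leg = hypotenuse/√2
leg = 11.72/√2 = 8.287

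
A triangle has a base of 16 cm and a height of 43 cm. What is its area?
Area = (1/2) * base * height
Area = (1/2) * 16 * 43
Area = 344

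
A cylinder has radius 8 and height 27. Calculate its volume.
Volume = pi * r² * h
Volume = pi * 8² * 27
Volume = pi * 64 * 27
Volume = pi * 1728
Volume = 5428.67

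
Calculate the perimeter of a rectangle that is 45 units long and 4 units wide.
Perimeter = 2 * (length + width)
Perimeter = 2 * (45 + 4)
Perimeter = 2 * 49
Perimeter = 98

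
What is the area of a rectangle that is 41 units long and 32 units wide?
Area = length * width
Area = 41 * 32
Area = 1312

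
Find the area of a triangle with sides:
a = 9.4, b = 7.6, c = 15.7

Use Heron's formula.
s = (a+b+c)/2 = (9.4+7.6+15.7)/2 = 16.35
A = √(s(s-a)(s-b)(s-c)) = √(16.35·6.95·8.75·0.65)
A = √646.285 = 25.42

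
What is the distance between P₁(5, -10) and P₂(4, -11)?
Using the distance formula: d = sqrt((x₂-x₁)² + (y₂-y₁)²)
dx = 4 - 5 = -1
dy = (-11) - (-10) = -1
d = sqrt((-1)² + (-1)²) = sqrt(1 + 1) = sqrt(2) = 1.41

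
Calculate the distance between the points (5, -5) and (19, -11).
Using the distance formula: d = sqrt((x₂-x₁)² + (y₂-y₁)²)
dx = 19 - 5 = 14
dy = (-11) - (-5) = -6
d = sqrt(14² + (-6)²) = sqrt(196 + 36) = sqrt(232) = 15.23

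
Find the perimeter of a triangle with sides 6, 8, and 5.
Perimeter = sum of all sides
Perimeter = 6 + 8 + 5
Perimeter = 19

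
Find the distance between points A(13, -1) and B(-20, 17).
Using the distance formula: d = sqrt((x₂-x₁)² + (y₂-y₁)²)
dx = (-20) - 13 = -33
dy = 17 - (-1) = 18
d = sqrt((-33)² + 18²) = sqrt(1089 + 324) = sqrt(1413) = 37.59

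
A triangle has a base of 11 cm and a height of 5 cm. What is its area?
Area = (1/2) * base * height
Area = (1/2) * 11 * 5
Area = 27.50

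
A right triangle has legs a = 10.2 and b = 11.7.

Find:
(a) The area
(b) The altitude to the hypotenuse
(a) Area = ½ab = ½·10.2·11.7 = 59.67
(b) Hypotenuse c = √(10.2² + 11.7²) = √240.93 = 15.5219
    Area = ½·c·h_c  →  h_c = 2·Area/c = 2·59.67/15.5219 = 7.688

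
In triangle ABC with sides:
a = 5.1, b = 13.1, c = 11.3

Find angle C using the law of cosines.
cos(C) = (a² + b² - c²)/(2ab)
cos(C) = (5.1² + 13.1² - 11.3²)/(2·5.1·13.1) = 69.93/133.62 = 0.523350
C = arccos(0.523350) = 58.44°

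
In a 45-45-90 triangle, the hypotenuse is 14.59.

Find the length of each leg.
In a 45-45-90 triangle, hypotenuse = leg·√2  →  leg = hypotenuse/√2
leg = 14.59/√2 = 10.32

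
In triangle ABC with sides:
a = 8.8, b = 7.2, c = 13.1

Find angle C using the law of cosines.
cos(C) = (a² + b² - c²)/(2ab)
cos(C) = (8.8² + 7.2² - 13.1²)/(2·8.8·7.2) = -42.33/126.72 = -0.334044
C = arccos(-0.334044) = 109.5°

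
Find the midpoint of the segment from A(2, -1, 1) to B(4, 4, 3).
Midpoint = ((2+4)/2, (-1+4)/2, (1+3)/2) = (3, 1.5, 2)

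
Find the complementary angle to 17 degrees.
Complementary angles sum to 90 degrees.
Other angle = 90 - 17
Other angle = 73 degrees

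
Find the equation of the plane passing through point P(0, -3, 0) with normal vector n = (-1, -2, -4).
d = n·P = (-1)(0) + (-2)(-3) + (-4)(0) = 6
Plane: -x - 2y - 4z = 6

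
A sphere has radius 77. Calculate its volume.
Volume = (4/3) * pi * r³
Volume = (4/3) * pi * 77³
Volume = (4/3) * pi * 456533
Volume = 1912320.96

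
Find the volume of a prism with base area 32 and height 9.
Volume = base area * height
Volume = 32 * 9
Volume = 288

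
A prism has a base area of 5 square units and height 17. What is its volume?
Volume = base area * height
Volume = 5 * 17
Volume = 85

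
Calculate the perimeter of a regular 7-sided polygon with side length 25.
Perimeter = number of sides * side length
Perimeter = 7 * 25
Perimeter = 175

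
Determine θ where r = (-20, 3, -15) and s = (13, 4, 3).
r·s = -293, |r|² = 634, |s|² = 194
cos θ = -293/√122996 ≈ -0.8355
θ ≈ 146.7°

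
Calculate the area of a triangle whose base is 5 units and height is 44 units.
Area = (1/2) * base * height
Area = (1/2) * 5 * 44
Area = 110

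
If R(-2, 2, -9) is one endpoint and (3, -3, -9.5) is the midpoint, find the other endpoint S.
S = (2×3 - (-2), 2×(-3) - 2, 2×(-9.5) - (-9)) = (8, -8, -10)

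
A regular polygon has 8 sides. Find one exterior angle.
Exterior angle of a regular n-gon = 360/n
Exterior angle = 360/8
Exterior angle = 45 degrees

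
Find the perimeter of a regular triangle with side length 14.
Perimeter = number of sides * side length
Perimeter = 3 * 14
Perimeter = 42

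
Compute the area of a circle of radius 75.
Area = pi * r²
Area = pi * 75²
Area = pi * 5625
Area = 17671.46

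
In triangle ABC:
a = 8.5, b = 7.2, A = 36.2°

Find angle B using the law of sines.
sin(B)/b = sin(A)/a
sin(B) = b·sin(A)/a = 7.2·sin(36.2°)/8.5 = 0.500278
B = arcsin(0.500278) = 30.02°  (b ≤ a, so B ≤ A and the acute solution is unique)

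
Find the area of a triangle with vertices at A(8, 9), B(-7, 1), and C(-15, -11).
Using the coordinate formula: Area = (1/2)|x₁(y₂-y₃) + x₂(y₃-y₁) + x₃(y₁-y₂)|
Area = (1/2)|8(1-(-11)) + (-7)((-11)-9) + (-15)(9-1)|
Area = (1/2)|8*12 + (-7)*(-20) + (-15)*8|
Area = (1/2)|96 + 140 + (-120)|
Area = (1/2)*116 = 58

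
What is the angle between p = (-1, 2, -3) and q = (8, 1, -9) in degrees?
p·q = 21, |p|² = 14, |q|² = 146
cos θ = 21/√2044 ≈ 0.4645
θ ≈ 62.32°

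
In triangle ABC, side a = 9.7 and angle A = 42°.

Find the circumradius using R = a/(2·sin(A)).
R = a/(2·sin(A)) = 9.7/(2·sin(42°))
R = 9.7/(2·0.669131) = 9.7/1.338261 = 7.248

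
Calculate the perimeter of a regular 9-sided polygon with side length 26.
Perimeter = number of sides * side length
Perimeter = 9 * 26
Perimeter = 234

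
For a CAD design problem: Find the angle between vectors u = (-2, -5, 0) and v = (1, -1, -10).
u·v = 3, |u|² = 29, |v|² = 102
cos θ = 3/√2958 ≈ 0.05516
θ ≈ 86.84°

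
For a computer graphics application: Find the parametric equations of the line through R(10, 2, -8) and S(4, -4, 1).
Direction vector d = S - R = (-6, -6, 9)
x = 10 - 6t, y = 2 - 6t, z = -8 + 9t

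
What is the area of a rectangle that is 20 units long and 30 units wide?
Area = length * width
Area = 20 * 30
Area = 600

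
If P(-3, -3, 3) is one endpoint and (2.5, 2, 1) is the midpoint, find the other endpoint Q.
Q = (2×2.5 - (-3), 2×2 - (-3), 2×1 - 3) = (8, 7, -1)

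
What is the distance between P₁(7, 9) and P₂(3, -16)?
Using the distance formula: d = sqrt((x₂-x₁)² + (y₂-y₁)²)
dx = 3 - 7 = -4
dy = (-16) - 9 = -25
d = sqrt((-4)² + (-25)²) = sqrt(16 + 625) = sqrt(641) = 25.32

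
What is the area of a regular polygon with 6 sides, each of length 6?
For a regular 6-gon with side length s = 6:
Apothem a = s / (2*tan(pi/6)) = 6 / (2*tan(pi/6)) ≈ 5.1962
Perimeter P = 6 * 6 = 36
Area = (1/2) * P * a = (1/2) * 36 * 5.1962 = 93.53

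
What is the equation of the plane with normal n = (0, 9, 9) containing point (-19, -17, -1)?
d = n·P = (0)(-19) + (9)(-17) + (9)(-1) = -162
Plane: 9y + 9z = -162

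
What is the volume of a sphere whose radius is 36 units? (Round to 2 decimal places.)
Volume = (4/3) * pi * r³
Volume = (4/3) * pi * 36³
Volume = (4/3) * pi * 46656
Volume = 195432.20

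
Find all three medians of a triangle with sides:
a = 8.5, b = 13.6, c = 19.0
Using m_x = ½√(2y² + 2z² - x²):
m_a = ½√(2·13.6² + 2·19.0² - 8.5²) = ½√1019.67 = 15.97
m_b = ½√(2·8.5² + 2·19.0² - 13.6²) = ½√681.54 = 13.05
m_c = ½√(2·8.5² + 2·13.6² - 19.0²) = ½√153.42 = 6.193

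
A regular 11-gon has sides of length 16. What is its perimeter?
Perimeter = number of sides * side length
Perimeter = 11 * 16
Perimeter = 176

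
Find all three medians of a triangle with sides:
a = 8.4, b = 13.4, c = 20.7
Using m_x = ½√(2y² + 2z² - x²):
m_a = ½√(2·13.4² + 2·20.7² - 8.4²) = ½√1145.54 = 16.92
m_b = ½√(2·8.4² + 2·20.7² - 13.4²) = ½√818.54 = 14.31
m_c = ½√(2·8.4² + 2·13.4² - 20.7²) = ½√71.75 = 4.235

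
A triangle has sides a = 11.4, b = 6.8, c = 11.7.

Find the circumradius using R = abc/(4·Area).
s = (a+b+c)/2 = 14.95
Area = √(s(s-a)(s-b)(s-c)) = √(14.95·3.55·8.15·3.25) = 37.4934
R = abc/(4·Area) = (11.4·6.8·11.7)/(4·37.4934) = 906.984/149.9736 = 6.048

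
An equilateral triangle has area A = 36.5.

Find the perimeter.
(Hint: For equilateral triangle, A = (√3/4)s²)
A = (√3/4)s²  →  s² = 4A/√3 = 4·36.5/√3 = 84.2931
s = 9.18113
Perimeter = 3s = 27.54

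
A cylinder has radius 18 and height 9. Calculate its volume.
Volume = pi * r² * h
Volume = pi * 18² * 9
Volume = pi * 324 * 9
Volume = pi * 2916
Volume = 9160.88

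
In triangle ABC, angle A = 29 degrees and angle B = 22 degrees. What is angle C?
Sum of angles in a triangle = 180 degrees
Third angle = 180 - 29 - 22
Third angle = 129 degrees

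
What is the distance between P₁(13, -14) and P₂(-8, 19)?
Using the distance formula: d = sqrt((x₂-x₁)² + (y₂-y₁)²)
dx = (-8) - 13 = -21
dy = 19 - (-14) = 33
d = sqrt((-21)² + 33²) = sqrt(441 + 1089) = sqrt(1530) = 39.12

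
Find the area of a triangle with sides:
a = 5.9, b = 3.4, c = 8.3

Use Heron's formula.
s = (a+b+c)/2 = (5.9+3.4+8.3)/2 = 8.8
A = √(s(s-a)(s-b)(s-c)) = √(8.8·2.9·5.4·0.5)
A = √68.904 = 8.301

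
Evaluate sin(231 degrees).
sin(231 degrees) = -0.7771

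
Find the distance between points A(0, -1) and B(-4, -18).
Using the distance formula: d = sqrt((x₂-x₁)² + (y₂-y₁)²)
dx = (-4) - 0 = -4
dy = (-18) - (-1) = -17
d = sqrt((-4)² + (-17)²) = sqrt(16 + 289) = sqrt(305) = 17.46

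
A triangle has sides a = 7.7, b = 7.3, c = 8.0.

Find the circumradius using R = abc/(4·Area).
s = (a+b+c)/2 = 11.5
Area = √(s(s-a)(s-b)(s-c)) = √(11.5·3.8·4.2·3.5) = 25.3454
R = abc/(4·Area) = (7.7·7.3·8.0)/(4·25.3454) = 449.68/101.3816 = 4.436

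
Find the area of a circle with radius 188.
Area = pi * r²
Area = pi * 188²
Area = pi * 35344
Area = 111036.45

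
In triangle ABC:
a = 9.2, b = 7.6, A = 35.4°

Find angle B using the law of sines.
sin(B)/b = sin(A)/a
sin(B) = b·sin(A)/a = 7.6·sin(35.4°)/9.2 = 0.478537
B = arcsin(0.478537) = 28.59°  (b ≤ a, so B ≤ A and the acute solution is unique)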